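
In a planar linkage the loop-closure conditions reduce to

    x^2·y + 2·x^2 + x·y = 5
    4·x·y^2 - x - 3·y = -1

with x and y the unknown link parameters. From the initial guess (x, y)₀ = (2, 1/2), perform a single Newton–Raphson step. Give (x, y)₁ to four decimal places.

At (2, 1/2): F = (6.0000, -0.5000).
Jacobian J = [[2·x·y + 4·x + y, x^2 + x], [4·y^2 - 1, 8·x·y - 3]].
At the point, J = [[10.5000, 6.0000], [0.0000, 5.0000]] (det J = 52.5000).
Solving J·Δ = −F gives Δ = (-0.6286, 0.1000).
Then the next iterate is (x, y)₁ = (1.3714, 0.6000).

(1.3714, 0.6000)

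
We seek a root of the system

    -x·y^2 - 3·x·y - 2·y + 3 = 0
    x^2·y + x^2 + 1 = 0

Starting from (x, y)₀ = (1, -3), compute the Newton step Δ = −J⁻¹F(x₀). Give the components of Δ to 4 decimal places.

(-2.5000, -9.0000)

At (1, -3): F = (9.0000, -1.0000).
Jacobian J = [[-y^2 - 3·y, -2·x·y - 3·x - 2], [2·x·y + 2·x, x^2]].
At the point, J = [[0.0000, 1.0000], [-4.0000, 1.0000]] (det J = 4.0000).
Solving J·Δ = −F gives Δ = (-2.5000, -9.0000).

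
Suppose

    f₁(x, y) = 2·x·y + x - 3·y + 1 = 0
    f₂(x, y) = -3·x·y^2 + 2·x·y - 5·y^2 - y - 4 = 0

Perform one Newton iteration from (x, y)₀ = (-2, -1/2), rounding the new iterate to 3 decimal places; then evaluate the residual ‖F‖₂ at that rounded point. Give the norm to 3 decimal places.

2.937

At (-2, -1/2): F = (2.500, -1.250).
Jacobian J = [[2·y + 1, 2·x - 3], [-3·y^2 + 2·y, -6·x·y + 2·x - 10·y - 1]].
At the point, J = [[0.000, -7.000], [-1.750, -6.000]] (det J = -12.250).
Solving J·Δ = −F gives Δ = (-1.939, 0.357).
Then the next iterate is (x, y)₁ = (-3.939, -0.143).
Re-evaluating at (-3.939, -0.143): F = (-1.38345, -2.59105), so ‖F‖₂ = 2.937.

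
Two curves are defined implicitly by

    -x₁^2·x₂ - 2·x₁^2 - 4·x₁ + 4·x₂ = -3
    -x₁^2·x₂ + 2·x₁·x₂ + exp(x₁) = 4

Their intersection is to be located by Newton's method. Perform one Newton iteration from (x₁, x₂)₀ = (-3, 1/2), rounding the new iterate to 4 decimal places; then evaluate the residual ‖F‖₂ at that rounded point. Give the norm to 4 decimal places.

1.2764

At (-3, 1/2): F = (-5.5000, -11.450213).
Jacobian J = [[-2·x₁·x₂ - 4·x₁ - 4, -x₁^2 + 4], [-2·x₁·x₂ + 2·x₂ + exp(x₁), -x₁^2 + 2·x₁]].
At the point, J = [[11.0000, -5.0000], [4.049787, -15.0000]] (det J = -144.751065).
Solving J·Δ = −F gives Δ = (0.1744, -0.7163).
Then the next iterate is (x₁, x₂)₁ = (-2.8256, -0.2163).
Re-evaluating at (-2.8256, -0.2163): F = (-0.803888, -0.991430), so ‖F‖₂ = 1.2764.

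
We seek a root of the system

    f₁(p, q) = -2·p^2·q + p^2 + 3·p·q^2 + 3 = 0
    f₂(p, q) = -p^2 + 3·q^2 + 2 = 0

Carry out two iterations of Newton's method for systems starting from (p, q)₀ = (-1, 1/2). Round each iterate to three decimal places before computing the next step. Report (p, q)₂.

(-1.862, 0.666)

At (-1, 1/2): F = (2.250, 1.750).
Jacobian J = [[-4·p·q + 2·p + 3·q^2, -2·p^2 + 6·p·q], [-2·p, 6·q]].
At the point, J = [[0.750, -5.000], [2.000, 3.000]] (det J = 12.250).
Solving J·Δ = −F gives Δ = (-1.265, 0.260).
Then the next iterate is (p, q)₁ = (-2.265, 0.760).
Round to (-2.265, 0.760) and repeat: F = (-3.59251, -1.39743), J = [[4.08840, -20.58885], [4.530, 4.560]].
Δ = (0.403, -0.094), so (p, q)₂ = (-1.862, 0.666).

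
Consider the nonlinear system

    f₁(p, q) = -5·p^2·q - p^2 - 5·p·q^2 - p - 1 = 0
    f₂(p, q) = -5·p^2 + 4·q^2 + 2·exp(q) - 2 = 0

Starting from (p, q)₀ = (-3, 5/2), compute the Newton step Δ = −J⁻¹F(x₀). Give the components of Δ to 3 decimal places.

(0.961, -0.703)

At (-3, 5/2): F = (-25.750, 2.36499).
Jacobian J = [[-10·p·q - 2·p - 5·q^2 - 1, -5·p^2 - 10·p·q], [-10·p, 8·q + 2·exp(q)]].
At the point, J = [[48.750, 30.000], [30.000, 44.36499]] (det J = 1262.79316).
Solving J·Δ = −F gives Δ = (0.961, -0.703).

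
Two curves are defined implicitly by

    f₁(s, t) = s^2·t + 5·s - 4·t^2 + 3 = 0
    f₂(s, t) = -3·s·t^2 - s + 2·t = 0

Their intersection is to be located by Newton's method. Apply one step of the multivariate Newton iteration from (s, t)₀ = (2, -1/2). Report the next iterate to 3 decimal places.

(-1.053, -0.605)

At (2, -1/2): F = (10.000, -4.500).
Jacobian J = [[2·s·t + 5, s^2 - 8·t], [-3·t^2 - 1, -6·s·t + 2]].
At the point, J = [[3.000, 8.000], [-1.750, 8.000]] (det J = 38.000).
Solving J·Δ = −F gives Δ = (-3.053, -0.105).
Then the next iterate is (s, t)₁ = (-1.053, -0.605).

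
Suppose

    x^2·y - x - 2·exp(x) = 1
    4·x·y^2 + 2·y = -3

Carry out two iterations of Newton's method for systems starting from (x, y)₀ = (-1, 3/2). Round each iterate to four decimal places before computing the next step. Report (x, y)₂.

(-0.8742, 1.2571)

At (-1, 3/2): F = (0.764241, -3.0000).
Jacobian J = [[2·x·y - 2·exp(x) - 1, x^2], [4·y^2, 8·x·y + 2]].
At the point, J = [[-4.735759, 1.0000], [9.0000, -10.0000]] (det J = 38.357589).
Solving J·Δ = −F gives Δ = (0.1210, -0.1911).
Then the next iterate is (x, y)₁ = (-0.8790, 1.3089).
Round to (-0.8790, 1.3089) and repeat: F = (0.059914, -0.405879), J = [[-4.131442, 0.772641], [6.852877, -7.204185]].
Δ = (0.0048, -0.0518), so (x, y)₂ = (-0.8742, 1.2571).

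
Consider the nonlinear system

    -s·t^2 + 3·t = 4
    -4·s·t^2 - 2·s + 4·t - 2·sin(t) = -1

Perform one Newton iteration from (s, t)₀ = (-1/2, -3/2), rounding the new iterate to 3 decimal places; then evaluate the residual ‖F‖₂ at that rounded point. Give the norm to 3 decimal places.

At (-1/2, -3/2): F = (-7.375, 2.49499).
Jacobian J = [[-t^2, -2·s·t + 3], [-4·t^2 - 2, -8·s·t - 2·cos(t) + 4]].
At the point, J = [[-2.250, 1.500], [-11.000, -2.14147]] (det J = 21.31832).
Solving J·Δ = −F gives Δ = (-0.565, 4.069).
Then the next iterate is (s, t)₁ = (-1.065, 2.569).
Re-evaluating at (-1.065, 2.569): F = (10.73575, 40.43736), so ‖F‖₂ = 41.838.

41.838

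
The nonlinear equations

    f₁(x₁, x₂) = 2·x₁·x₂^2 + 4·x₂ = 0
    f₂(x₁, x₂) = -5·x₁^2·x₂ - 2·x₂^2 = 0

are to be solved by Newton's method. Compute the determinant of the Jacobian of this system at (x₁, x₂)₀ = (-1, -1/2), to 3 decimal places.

28.500

J = [[2·x₂^2, 4·x₁·x₂ + 4], [-10·x₁·x₂, -5·x₁^2 - 4·x₂]].
At the point, J = [[0.500, 6.000], [-5.000, -3.000]].
det J = 28.500.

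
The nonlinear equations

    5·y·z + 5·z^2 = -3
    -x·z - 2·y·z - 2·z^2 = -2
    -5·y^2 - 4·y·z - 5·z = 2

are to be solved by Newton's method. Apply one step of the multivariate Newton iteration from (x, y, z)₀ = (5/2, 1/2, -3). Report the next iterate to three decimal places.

(0.473, -0.188, -1.152)

At (5/2, 1/2, -3): F = (40.500, -5.500, 17.750).
Jacobian J = [[0, 5·z, 5·y + 10·z], [-z, -2·z, -x - 2·y - 4·z], [0, -10·y - 4·z, -4·y - 5]].
At the point, J = [[0.000, -15.000, -27.500], [3.000, 6.000, 8.500], [0.000, 7.000, -7.000]] (det J = -892.500).
Solving J·Δ = −F gives Δ = (-2.027, -0.688, 1.848).
Then the next iterate is (x, y, z)₁ = (0.473, -0.188, -1.152).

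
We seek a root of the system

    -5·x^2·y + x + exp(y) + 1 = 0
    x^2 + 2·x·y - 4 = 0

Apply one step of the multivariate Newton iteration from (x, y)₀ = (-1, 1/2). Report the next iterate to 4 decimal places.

(-1.7623, -1.1188)

At (-1, 1/2): F = (-0.851279, -4.0000).
Jacobian J = [[-10·x·y + 1, -5·x^2 + exp(y)], [2·x + 2·y, 2·x]].
At the point, J = [[6.0000, -3.351279], [-1.0000, -2.0000]] (det J = -15.351279).
Solving J·Δ = −F gives Δ = (-0.7623, -1.6188).
Then the next iterate is (x, y)₁ = (-1.7623, -1.1188).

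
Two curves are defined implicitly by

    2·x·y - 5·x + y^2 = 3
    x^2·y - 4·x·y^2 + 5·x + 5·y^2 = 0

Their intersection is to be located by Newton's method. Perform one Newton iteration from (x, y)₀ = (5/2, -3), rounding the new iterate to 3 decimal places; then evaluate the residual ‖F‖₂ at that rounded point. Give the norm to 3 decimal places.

40.516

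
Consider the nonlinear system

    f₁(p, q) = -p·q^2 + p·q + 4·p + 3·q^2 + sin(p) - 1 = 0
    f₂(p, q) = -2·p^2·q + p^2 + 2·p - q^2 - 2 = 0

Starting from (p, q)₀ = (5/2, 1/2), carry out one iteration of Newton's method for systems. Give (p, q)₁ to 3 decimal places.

At (5/2, 1/2): F = (10.97347, 2.750).
Jacobian J = [[-q^2 + q + cos(p) + 4, -2·p·q + p + 6·q], [-4·p·q + 2·p + 2, -2·p^2 - 2·q]].
At the point, J = [[3.44886, 3.000], [2.000, -13.500]] (det J = -52.55956).
Solving J·Δ = −F gives Δ = (-2.976, -0.237).
Then the next iterate is (p, q)₁ = (-0.476, 0.263).

(-0.476, 0.263)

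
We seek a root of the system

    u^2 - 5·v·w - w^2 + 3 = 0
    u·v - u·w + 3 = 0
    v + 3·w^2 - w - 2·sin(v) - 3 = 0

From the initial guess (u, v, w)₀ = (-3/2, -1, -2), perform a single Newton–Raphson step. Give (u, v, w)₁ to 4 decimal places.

(-6.5445, -2.4553, -1.0923)

At (-3/2, -1, -2): F = (-8.7500, 1.5000, 11.682942).
Jacobian J = [[2·u, -5·w, -5·v - 2·w], [v - w, u, -u], [0, -2·cos(v) + 1, 6·w - 1]].
At the point, J = [[-3.0000, 10.0000, 9.0000], [1.0000, -1.5000, 1.5000], [0.0000, -0.080605, -13.0000]] (det J = 70.411838).
Solving J·Δ = −F gives Δ = (-5.0445, -1.4553, 0.9077).
Then the next iterate is (u, v, w)₁ = (-6.5445, -2.4553, -1.0923).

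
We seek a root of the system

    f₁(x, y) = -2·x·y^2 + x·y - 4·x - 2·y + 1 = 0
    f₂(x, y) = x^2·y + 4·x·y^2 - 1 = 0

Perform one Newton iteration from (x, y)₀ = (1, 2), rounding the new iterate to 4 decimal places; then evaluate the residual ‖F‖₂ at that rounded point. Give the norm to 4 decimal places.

At (1, 2): F = (-13.0000, 17.0000).
Jacobian J = [[-2·y^2 + y - 4, -4·x·y + x - 2], [2·x·y + 4·y^2, x^2 + 8·x·y]].
At the point, J = [[-10.0000, -9.0000], [20.0000, 17.0000]] (det J = 10.0000).
Solving J·Δ = −F gives Δ = (6.8000, -9.0000).
Then the next iterate is (x, y)₁ = (7.8000, -7.0000).
Re-evaluating at (7.8000, -7.0000): F = (-835.2000, 1101.9200), so ‖F‖₂ = 1382.6738.

1382.6738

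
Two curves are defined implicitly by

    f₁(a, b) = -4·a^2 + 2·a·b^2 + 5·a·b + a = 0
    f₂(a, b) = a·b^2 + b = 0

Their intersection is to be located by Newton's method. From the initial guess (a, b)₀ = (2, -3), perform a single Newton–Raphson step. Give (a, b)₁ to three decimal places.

(0.845, -2.581)

At (2, -3): F = (-8.000, 15.000).
Jacobian J = [[-8·a + 2·b^2 + 5·b + 1, 4·a·b + 5·a], [b^2, 2·a·b + 1]].
At the point, J = [[-12.000, -14.000], [9.000, -11.000]] (det J = 258.000).
Solving J·Δ = −F gives Δ = (-1.155, 0.419).
Then the next iterate is (a, b)₁ = (0.845, -2.581).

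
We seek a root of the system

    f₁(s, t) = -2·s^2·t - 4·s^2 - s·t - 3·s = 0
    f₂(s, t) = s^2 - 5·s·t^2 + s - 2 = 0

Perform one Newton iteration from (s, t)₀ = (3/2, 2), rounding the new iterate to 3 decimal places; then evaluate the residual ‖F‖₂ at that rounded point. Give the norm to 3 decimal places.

11.090

At (3/2, 2): F = (-25.500, -28.250).
Jacobian J = [[-4·s·t - 8·s - t - 3, -2·s^2 - s], [2·s - 5·t^2 + 1, -10·s·t]].
At the point, J = [[-29.000, -6.000], [-16.000, -30.000]] (det J = 774.000).
Solving J·Δ = −F gives Δ = (-0.769, -0.531).
Then the next iterate is (s, t)₁ = (0.731, 1.469).
Re-evaluating at (0.731, 1.469): F = (-6.97424, -8.62199), so ‖F‖₂ = 11.090.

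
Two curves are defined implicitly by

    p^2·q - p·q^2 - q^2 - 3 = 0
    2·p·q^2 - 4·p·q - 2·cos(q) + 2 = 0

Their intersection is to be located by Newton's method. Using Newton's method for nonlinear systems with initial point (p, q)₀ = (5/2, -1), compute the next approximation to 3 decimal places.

(1.205, -0.624)

At (5/2, -1): F = (-12.750, 15.91940).
Jacobian J = [[2·p·q - q^2, p^2 - 2·p·q - 2·q], [2·q^2 - 4·q, 4·p·q - 4·p + 2·sin(q)]].
At the point, J = [[-6.000, 13.250], [6.000, -21.68294]] (det J = 50.59765).
Solving J·Δ = −F gives Δ = (-1.295, 0.376).
Then the next iterate is (p, q)₁ = (1.205, -0.624).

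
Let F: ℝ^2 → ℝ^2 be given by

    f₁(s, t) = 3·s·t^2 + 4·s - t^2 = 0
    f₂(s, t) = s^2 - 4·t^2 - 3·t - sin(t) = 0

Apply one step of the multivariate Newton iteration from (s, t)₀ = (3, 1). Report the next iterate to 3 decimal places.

(1.590, 0.367)

At (3, 1): F = (20.000, 1.15853).
Jacobian J = [[3·t^2 + 4, 6·s·t - 2·t], [2·s, -8·t - cos(t) - 3]].
At the point, J = [[7.000, 16.000], [6.000, -11.54030]] (det J = -176.78212).
Solving J·Δ = −F gives Δ = (-1.410, -0.633).
Then the next iterate is (s, t)₁ = (1.590, 0.367).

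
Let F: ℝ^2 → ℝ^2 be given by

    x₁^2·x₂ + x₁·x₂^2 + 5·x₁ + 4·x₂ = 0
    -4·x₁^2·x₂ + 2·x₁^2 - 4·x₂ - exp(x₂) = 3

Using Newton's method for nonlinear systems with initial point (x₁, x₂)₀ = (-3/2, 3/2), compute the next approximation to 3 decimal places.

(-0.551, 0.866)

At (-3/2, 3/2): F = (-1.500, -22.48169).
Jacobian J = [[2·x₁·x₂ + x₂^2 + 5, x₁^2 + 2·x₁·x₂ + 4], [-8·x₁·x₂ + 4·x₁, -4·x₁^2 - exp(x₂) - 4]].
At the point, J = [[2.750, 1.750], [12.000, -17.48169]] (det J = -69.07464).
Solving J·Δ = −F gives Δ = (0.949, -0.634).
Then the next iterate is (x₁, x₂)₁ = (-0.551, 0.866).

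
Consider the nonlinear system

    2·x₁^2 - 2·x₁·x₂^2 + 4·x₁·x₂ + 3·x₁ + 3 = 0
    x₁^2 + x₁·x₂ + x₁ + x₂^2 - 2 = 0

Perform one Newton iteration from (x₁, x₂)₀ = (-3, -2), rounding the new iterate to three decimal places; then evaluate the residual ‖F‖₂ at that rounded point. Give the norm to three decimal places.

At (-3, -2): F = (60.000, 14.000).
Jacobian J = [[4·x₁ - 2·x₂^2 + 4·x₂ + 3, -4·x₁·x₂ + 4·x₁], [2·x₁ + x₂ + 1, x₁ + 2·x₂]].
At the point, J = [[-25.000, -36.000], [-7.000, -7.000]] (det J = -77.000).
Solving J·Δ = −F gives Δ = (1.091, 0.909).
Then the next iterate is (x₁, x₂)₁ = (-1.909, -1.091).
Re-evaluating at (-1.909, -1.091): F = (17.43693, 3.00828), so ‖F‖₂ = 17.695.

17.695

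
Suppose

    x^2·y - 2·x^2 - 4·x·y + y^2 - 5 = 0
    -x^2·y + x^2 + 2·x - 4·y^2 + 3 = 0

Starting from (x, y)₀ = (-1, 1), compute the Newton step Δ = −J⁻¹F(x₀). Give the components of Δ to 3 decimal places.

At (-1, 1): F = (-1.000, -3.000).
Jacobian J = [[2·x·y - 4·x - 4·y, x^2 - 4·x + 2·y], [-2·x·y + 2·x + 2, -x^2 - 8·y]].
At the point, J = [[-2.000, 7.000], [2.000, -9.000]] (det J = 4.000).
Solving J·Δ = −F gives Δ = (-7.500, -2.000).

(-7.500, -2.000)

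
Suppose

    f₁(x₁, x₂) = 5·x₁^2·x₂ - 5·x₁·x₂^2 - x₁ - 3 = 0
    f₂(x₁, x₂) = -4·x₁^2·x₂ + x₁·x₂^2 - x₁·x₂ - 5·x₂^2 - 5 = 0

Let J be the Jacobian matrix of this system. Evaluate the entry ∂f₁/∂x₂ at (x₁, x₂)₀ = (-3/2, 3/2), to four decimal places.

33.7500

∂f₁/∂x₂ = 5·x₁^2 - 10·x₁·x₂.
At (-3/2, 3/2) this is 33.7500.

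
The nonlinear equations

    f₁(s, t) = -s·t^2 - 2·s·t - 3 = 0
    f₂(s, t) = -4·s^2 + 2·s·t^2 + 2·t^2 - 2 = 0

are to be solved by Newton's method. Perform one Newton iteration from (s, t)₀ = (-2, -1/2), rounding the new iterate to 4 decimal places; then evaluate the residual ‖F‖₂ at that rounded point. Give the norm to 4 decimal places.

7.7577

At (-2, -1/2): F = (-4.5000, -18.5000).
Jacobian J = [[-t^2 - 2·t, -2·s·t - 2·s], [-8·s + 2·t^2, 4·s·t + 4·t]].
At the point, J = [[0.7500, 2.0000], [16.5000, 2.0000]] (det J = -31.5000).
Solving J·Δ = −F gives Δ = (0.8889, 1.9167).
Then the next iterate is (s, t)₁ = (-1.1111, 1.4167).
Re-evaluating at (-1.1111, 1.4167): F = (2.378212, -7.384137), so ‖F‖₂ = 7.7577.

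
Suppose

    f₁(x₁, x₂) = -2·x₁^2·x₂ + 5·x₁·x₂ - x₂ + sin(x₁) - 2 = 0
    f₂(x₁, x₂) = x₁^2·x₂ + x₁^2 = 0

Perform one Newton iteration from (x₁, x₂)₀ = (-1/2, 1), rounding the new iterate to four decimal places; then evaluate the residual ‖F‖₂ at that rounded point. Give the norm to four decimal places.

At (-1/2, 1): F = (-6.479426, 0.5000).
Jacobian J = [[-4·x₁·x₂ + 5·x₂ + cos(x₁), -2·x₁^2 + 5·x₁ - 1], [2·x₁·x₂ + 2·x₁, x₁^2]].
At the point, J = [[7.877583, -4.0000], [-2.0000, 0.2500]] (det J = -6.030604).
Solving J·Δ = −F gives Δ = (0.0630, -1.4957).
Then the next iterate is (x₁, x₂)₁ = (-0.4370, -0.4957).
Re-evaluating at (-0.4370, -0.4957): F = (-0.655092, 0.096306), so ‖F‖₂ = 0.6621.

0.6621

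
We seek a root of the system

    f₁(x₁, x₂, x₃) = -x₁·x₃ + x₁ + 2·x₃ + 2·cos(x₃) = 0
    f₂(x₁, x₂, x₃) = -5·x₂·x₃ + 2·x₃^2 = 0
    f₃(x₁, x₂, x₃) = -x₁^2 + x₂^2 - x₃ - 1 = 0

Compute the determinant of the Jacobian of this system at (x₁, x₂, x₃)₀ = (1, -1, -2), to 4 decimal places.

8.3719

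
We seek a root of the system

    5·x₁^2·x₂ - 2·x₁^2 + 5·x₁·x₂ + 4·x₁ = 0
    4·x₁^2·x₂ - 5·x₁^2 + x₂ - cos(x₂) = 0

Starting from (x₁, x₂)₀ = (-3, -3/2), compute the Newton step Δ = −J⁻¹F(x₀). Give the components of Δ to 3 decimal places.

(5.884, -7.993)

At (-3, -3/2): F = (-75.000, -100.57074).
Jacobian J = [[10·x₁·x₂ - 4·x₁ + 5·x₂ + 4, 5·x₁^2 + 5·x₁], [8·x₁·x₂ - 10·x₁, 4·x₁^2 + sin(x₂) + 1]].
At the point, J = [[53.500, 30.000], [66.000, 36.00251]] (det J = -53.86598).
Solving J·Δ = −F gives Δ = (5.884, -7.993).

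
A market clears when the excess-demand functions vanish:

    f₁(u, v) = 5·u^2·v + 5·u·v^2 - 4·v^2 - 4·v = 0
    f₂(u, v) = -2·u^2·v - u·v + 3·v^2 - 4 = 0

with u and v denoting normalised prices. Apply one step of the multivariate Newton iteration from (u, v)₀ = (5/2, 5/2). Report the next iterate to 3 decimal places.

(1.673, 1.874)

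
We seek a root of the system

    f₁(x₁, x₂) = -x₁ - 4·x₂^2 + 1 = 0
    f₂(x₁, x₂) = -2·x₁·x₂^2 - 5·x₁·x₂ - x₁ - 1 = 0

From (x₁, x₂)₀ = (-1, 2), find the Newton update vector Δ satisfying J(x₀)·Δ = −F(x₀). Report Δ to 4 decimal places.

(0.3344, -0.8959)

At (-1, 2): F = (-14.0000, 18.0000).
Jacobian J = [[-1, -8·x₂], [-2·x₂^2 - 5·x₂ - 1, -4·x₁·x₂ - 5·x₁]].
At the point, J = [[-1.0000, -16.0000], [-19.0000, 13.0000]] (det J = -317.0000).
Solving J·Δ = −F gives Δ = (0.3344, -0.8959).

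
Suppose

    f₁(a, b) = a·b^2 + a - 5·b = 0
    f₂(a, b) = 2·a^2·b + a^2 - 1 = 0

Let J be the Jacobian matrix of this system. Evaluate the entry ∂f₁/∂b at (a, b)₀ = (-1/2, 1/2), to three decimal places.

∂f₁/∂b = 2·a·b - 5.
At (-1/2, 1/2) this is -5.500.

-5.500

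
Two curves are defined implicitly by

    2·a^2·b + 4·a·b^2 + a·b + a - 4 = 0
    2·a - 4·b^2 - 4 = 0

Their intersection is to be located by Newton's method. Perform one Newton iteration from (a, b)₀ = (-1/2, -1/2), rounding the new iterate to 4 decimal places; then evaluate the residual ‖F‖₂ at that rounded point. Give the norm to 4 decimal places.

At (-1/2, -1/2): F = (-5.0000, -6.0000).
Jacobian J = [[4·a·b + 4·b^2 + b + 1, 2·a^2 + 8·a·b + a], [2, -8·b]].
At the point, J = [[2.5000, 2.0000], [2.0000, 4.0000]] (det J = 6.0000).
Solving J·Δ = −F gives Δ = (1.3333, 0.8333).
Then the next iterate is (a, b)₁ = (0.8333, 0.3333).
Re-evaluating at (0.8333, 0.3333): F = (-2.055800, -2.777756), so ‖F‖₂ = 3.4558.

3.4558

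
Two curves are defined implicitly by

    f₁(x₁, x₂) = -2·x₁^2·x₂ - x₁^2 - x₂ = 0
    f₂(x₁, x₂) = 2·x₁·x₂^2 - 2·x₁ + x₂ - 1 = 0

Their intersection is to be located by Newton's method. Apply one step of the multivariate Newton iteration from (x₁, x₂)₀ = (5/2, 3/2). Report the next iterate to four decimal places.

(1.3371, 1.2598)

At (5/2, 3/2): F = (-26.5000, 6.7500).
Jacobian J = [[-4·x₁·x₂ - 2·x₁, -2·x₁^2 - 1], [2·x₂^2 - 2, 4·x₁·x₂ + 1]].
At the point, J = [[-20.0000, -13.5000], [2.5000, 16.0000]] (det J = -286.2500).
Solving J·Δ = −F gives Δ = (-1.1629, -0.2402).
Then the next iterate is (x₁, x₂)₁ = (1.3371, 1.2598).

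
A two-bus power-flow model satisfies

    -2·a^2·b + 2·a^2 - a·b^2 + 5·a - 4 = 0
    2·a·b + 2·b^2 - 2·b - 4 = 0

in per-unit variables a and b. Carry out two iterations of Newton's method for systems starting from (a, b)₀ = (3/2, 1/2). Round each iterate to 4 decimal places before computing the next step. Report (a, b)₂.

(1.3499, 1.2788)

At (3/2, 1/2): F = (5.3750, -3.0000).
Jacobian J = [[-4·a·b + 4·a - b^2 + 5, -2·a^2 - 2·a·b], [2·b, 2·a + 4·b - 2]].
At the point, J = [[7.7500, -6.0000], [1.0000, 3.0000]] (det J = 29.2500).
Solving J·Δ = −F gives Δ = (0.0641, 0.9786).
Then the next iterate is (a, b)₁ = (1.5641, 1.4786).
Round to (1.5641, 1.4786) and repeat: F = (-1.940729, 2.040672), J = [[-0.180571, -9.518174], [2.9572, 7.0426]].
Δ = (-0.2142, -0.1998), so (a, b)₂ = (1.3499, 1.2788).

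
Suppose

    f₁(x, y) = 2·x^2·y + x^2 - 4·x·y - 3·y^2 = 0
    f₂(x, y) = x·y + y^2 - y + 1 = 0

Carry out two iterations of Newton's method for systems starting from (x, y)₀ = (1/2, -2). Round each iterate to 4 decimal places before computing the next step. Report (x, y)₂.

(-3.4209, 9.9923)

At (1/2, -2): F = (-8.7500, 6.0000).
Jacobian J = [[4·x·y + 2·x - 4·y, 2·x^2 - 4·x - 6·y], [y, x + 2·y - 1]].
At the point, J = [[5.0000, 10.5000], [-2.0000, -4.5000]] (det J = -1.5000).
Solving J·Δ = −F gives Δ = (-15.7500, 8.3333).
Then the next iterate is (x, y)₁ = (-15.2500, 6.3333).
Round to (-15.2500, 6.3333) and repeat: F = (3444.337896, -61.805436), J = [[-442.1645, 488.1252], [6.3333, -3.5834]].
Δ = (11.8291, 3.6590), so (x, y)₂ = (-3.4209, 9.9923).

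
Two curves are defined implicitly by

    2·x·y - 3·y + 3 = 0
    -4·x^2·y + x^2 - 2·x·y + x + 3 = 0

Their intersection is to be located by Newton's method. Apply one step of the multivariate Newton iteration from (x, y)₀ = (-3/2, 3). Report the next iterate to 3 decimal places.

At (-3/2, 3): F = (-15.000, -14.250).
Jacobian J = [[2·y, 2·x - 3], [-8·x·y + 2·x - 2·y + 1, -4·x^2 - 2·x]].
At the point, J = [[6.000, -6.000], [28.000, -6.000]] (det J = 132.000).
Solving J·Δ = −F gives Δ = (-0.034, -2.534).
Then the next iterate is (x, y)₁ = (-1.534, 0.466).

(-1.534, 0.466)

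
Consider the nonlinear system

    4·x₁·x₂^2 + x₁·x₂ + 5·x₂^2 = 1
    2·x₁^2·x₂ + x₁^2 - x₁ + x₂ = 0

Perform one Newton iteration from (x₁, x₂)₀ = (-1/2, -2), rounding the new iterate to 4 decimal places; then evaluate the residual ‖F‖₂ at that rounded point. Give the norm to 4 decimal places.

At (-1/2, -2): F = (12.0000, -2.2500).
Jacobian J = [[4·x₂^2 + x₂, 8·x₁·x₂ + x₁ + 10·x₂], [4·x₁·x₂ + 2·x₁ - 1, 2·x₁^2 + 1]].
At the point, J = [[14.0000, -12.5000], [2.0000, 1.5000]] (det J = 46.0000).
Solving J·Δ = −F gives Δ = (0.2201, 1.2065).
Then the next iterate is (x₁, x₂)₁ = (-0.2799, -0.7935).
Re-evaluating at (-0.2799, -0.7935): F = (1.665364, -0.559588), so ‖F‖₂ = 1.7569.

1.7569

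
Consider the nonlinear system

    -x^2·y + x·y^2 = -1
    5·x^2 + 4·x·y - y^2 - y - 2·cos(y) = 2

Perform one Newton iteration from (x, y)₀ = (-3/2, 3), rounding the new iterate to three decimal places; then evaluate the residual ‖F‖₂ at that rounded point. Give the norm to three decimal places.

6.748

At (-3/2, 3): F = (-19.250, -18.77002).
Jacobian J = [[-2·x·y + y^2, -x^2 + 2·x·y], [10·x + 4·y, 4·x - 2·y + 2·sin(y) - 1]].
At the point, J = [[18.000, -11.250], [-3.000, -12.71776]] (det J = -262.66968).
Solving J·Δ = −F gives Δ = (0.128, -1.506).
Then the next iterate is (x, y)₁ = (-1.372, 1.494).
Re-evaluating at (-1.372, 1.494): F = (-4.87464, -4.66663), so ‖F‖₂ = 6.748.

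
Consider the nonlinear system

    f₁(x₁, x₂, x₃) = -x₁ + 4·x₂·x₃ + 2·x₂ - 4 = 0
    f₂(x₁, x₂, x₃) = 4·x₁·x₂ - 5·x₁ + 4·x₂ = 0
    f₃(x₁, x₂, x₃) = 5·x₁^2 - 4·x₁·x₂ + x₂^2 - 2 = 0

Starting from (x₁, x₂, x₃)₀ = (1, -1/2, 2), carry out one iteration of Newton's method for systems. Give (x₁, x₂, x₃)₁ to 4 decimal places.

(1.0492, 0.6680, 2.8156)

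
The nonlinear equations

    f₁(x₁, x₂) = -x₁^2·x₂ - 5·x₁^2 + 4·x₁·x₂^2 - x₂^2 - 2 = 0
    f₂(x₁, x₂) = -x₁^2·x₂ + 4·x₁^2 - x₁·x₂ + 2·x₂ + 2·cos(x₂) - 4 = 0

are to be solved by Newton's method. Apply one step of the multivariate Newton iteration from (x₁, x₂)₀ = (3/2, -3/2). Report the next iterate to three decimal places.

(1.067, -1.383)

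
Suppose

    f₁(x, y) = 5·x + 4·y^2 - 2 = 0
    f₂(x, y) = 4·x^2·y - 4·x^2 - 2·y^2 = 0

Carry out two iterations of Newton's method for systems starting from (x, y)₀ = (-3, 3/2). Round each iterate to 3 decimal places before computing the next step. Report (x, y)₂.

At (-3, 3/2): F = (-8.000, 13.500).
Jacobian J = [[5, 8·y], [8·x·y - 8·x, 4·x^2 - 4·y]].
At the point, J = [[5.000, 12.000], [-12.000, 30.000]] (det J = 294.000).
Solving J·Δ = −F gives Δ = (1.367, 0.097).
Then the next iterate is (x, y)₁ = (-1.633, 1.597).
Round to (-1.633, 1.597) and repeat: F = (0.03664, 1.26724), J = [[5.000, 12.776], [-7.79921, 4.27876]].
Δ = (0.132, -0.055), so (x, y)₂ = (-1.501, 1.542).

(-1.501, 1.542)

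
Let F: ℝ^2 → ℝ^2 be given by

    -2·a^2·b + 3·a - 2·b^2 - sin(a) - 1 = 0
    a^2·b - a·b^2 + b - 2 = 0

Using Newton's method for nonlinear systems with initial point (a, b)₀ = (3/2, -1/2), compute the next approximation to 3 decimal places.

At (3/2, -1/2): F = (4.25251, -4.000).
Jacobian J = [[-4·a·b - cos(a) + 3, -2·a^2 - 4·b], [2·a·b - b^2, a^2 - 2·a·b + 1]].
At the point, J = [[5.92926, -2.500], [-1.750, 4.750]] (det J = 23.78900).
Solving J·Δ = −F gives Δ = (-0.429, 0.684).
Then the next iterate is (a, b)₁ = (1.071, 0.184).

(1.071, 0.184)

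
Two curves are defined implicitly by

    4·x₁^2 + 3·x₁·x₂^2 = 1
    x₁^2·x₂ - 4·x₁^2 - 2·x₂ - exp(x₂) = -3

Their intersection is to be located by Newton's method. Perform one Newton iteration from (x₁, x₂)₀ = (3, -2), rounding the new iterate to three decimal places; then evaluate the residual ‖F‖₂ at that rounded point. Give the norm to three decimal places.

23.966

At (3, -2): F = (71.000, -47.13534).
Jacobian J = [[8·x₁ + 3·x₂^2, 6·x₁·x₂], [2·x₁·x₂ - 8·x₁, x₁^2 - exp(x₂) - 2]].
At the point, J = [[36.000, -36.000], [-36.000, 6.86466]] (det J = -1048.87207).
Solving J·Δ = −F gives Δ = (-1.153, 0.819).
Then the next iterate is (x₁, x₂)₁ = (1.847, -1.181).
Re-evaluating at (1.847, -1.181): F = (20.37401, -12.61948), so ‖F‖₂ = 23.966.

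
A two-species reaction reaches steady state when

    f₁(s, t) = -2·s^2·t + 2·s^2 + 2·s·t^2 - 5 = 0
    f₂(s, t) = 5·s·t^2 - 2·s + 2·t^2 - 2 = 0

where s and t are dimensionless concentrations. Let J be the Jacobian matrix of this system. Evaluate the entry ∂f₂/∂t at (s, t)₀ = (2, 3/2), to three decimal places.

∂f₂/∂t = 10·s·t + 4·t.
At (2, 3/2) this is 36.000.

36.000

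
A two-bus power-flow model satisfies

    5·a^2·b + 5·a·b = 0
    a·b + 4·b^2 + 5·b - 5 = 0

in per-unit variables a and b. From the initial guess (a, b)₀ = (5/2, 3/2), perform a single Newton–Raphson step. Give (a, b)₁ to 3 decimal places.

(1.746, 0.776)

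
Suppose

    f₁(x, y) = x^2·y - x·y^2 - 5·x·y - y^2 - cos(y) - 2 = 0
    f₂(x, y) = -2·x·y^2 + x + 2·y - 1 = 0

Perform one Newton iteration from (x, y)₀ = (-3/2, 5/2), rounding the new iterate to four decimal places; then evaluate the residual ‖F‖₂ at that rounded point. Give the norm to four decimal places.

At (-3/2, 5/2): F = (26.301144, 21.2500).
Jacobian J = [[2·x·y - y^2 - 5·y, x^2 - 2·x·y - 5·x - 2·y + sin(y)], [-2·y^2 + 1, -4·x·y + 2]].
At the point, J = [[-26.2500, 12.848472], [-11.5000, 17.0000]] (det J = -298.492570).
Solving J·Δ = −F gives Δ = (0.5832, -0.8555).
Then the next iterate is (x, y)₁ = (-0.9168, 1.6445).
Re-evaluating at (-0.9168, 1.6445): F = (6.769259, 6.330952), so ‖F‖₂ = 9.2684.

9.2684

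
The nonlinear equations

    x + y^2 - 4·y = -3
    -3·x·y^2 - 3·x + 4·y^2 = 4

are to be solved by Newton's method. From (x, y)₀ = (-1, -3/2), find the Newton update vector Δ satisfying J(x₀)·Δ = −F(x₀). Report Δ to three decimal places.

At (-1, -3/2): F = (10.250, 14.750).
Jacobian J = [[1, 2·y - 4], [-3·y^2 - 3, -6·x·y + 8·y]].
At the point, J = [[1.000, -7.000], [-9.750, -21.000]] (det J = -89.250).
Solving J·Δ = −F gives Δ = (-1.255, 1.285).

(-1.255, 1.285)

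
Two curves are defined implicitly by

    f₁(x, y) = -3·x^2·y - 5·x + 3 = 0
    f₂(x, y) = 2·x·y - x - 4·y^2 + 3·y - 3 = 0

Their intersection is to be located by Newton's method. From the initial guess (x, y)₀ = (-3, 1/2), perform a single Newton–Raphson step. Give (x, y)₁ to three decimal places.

At (-3, 1/2): F = (4.500, -2.500).
Jacobian J = [[-6·x·y - 5, -3·x^2], [2·y - 1, 2·x - 8·y + 3]].
At the point, J = [[4.000, -27.000], [0.000, -7.000]] (det J = -28.000).
Solving J·Δ = −F gives Δ = (-3.536, -0.357).
Then the next iterate is (x, y)₁ = (-6.536, 0.143).

(-6.536, 0.143)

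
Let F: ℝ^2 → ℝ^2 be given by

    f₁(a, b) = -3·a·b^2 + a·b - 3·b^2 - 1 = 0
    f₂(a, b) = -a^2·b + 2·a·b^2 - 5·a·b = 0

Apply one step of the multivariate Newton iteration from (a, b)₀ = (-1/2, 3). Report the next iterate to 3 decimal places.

At (-1/2, 3): F = (-16.000, -2.250).
Jacobian J = [[-3·b^2 + b, -6·a·b + a - 6·b], [-2·a·b + 2·b^2 - 5·b, -a^2 + 4·a·b - 5·a]].
At the point, J = [[-24.000, -9.500], [6.000, -3.750]] (det J = 147.000).
Solving J·Δ = −F gives Δ = (-0.263, -1.020).
Then the next iterate is (a, b)₁ = (-0.763, 1.980).

(-0.763, 1.980)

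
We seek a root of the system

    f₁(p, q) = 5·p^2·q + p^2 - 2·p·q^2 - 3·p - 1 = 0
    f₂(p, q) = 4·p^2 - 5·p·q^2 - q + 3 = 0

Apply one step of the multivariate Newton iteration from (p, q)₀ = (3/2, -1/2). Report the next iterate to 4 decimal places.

(0.4572, -0.4100)

At (3/2, -1/2): F = (-9.6250, 10.6250).
Jacobian J = [[10·p·q + 2·p - 2·q^2 - 3, 5·p^2 - 4·p·q], [8·p - 5·q^2, -10·p·q - 1]].
At the point, J = [[-8.0000, 14.2500], [10.7500, 6.5000]] (det J = -205.1875).
Solving J·Δ = −F gives Δ = (-1.0428, 0.0900).
Then the next iterate is (p, q)₁ = (0.4572, -0.4100).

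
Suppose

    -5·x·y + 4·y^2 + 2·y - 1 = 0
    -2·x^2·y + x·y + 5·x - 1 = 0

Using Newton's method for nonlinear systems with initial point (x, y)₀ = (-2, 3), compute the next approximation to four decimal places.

(-1.2355, 1.3463)

At (-2, 3): F = (71.0000, -41.0000).
Jacobian J = [[-5·y, -5·x + 8·y + 2], [-4·x·y + y + 5, -2·x^2 + x]].
At the point, J = [[-15.0000, 36.0000], [32.0000, -10.0000]] (det J = -1002.0000).
Solving J·Δ = −F gives Δ = (0.7645, -1.6537).
Then the next iterate is (x, y)₁ = (-1.2355, 1.3463).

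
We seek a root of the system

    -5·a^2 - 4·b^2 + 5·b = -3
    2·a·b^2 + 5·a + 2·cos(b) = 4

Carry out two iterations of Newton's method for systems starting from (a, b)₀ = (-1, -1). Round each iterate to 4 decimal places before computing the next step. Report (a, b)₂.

(0.8341, -0.5751)

At (-1, -1): F = (-11.0000, -9.919395).
Jacobian J = [[-10·a, -8·b + 5], [2·b^2 + 5, 4·a·b - 2·sin(b)]].
At the point, J = [[10.0000, 13.0000], [7.0000, 5.682942]] (det J = -34.170580).
Solving J·Δ = −F gives Δ = (1.9444, -0.6495).
Then the next iterate is (a, b)₁ = (0.9444, -1.6495).
Round to (0.9444, -1.6495) and repeat: F = (-20.590358, 5.703897), J = [[-9.4440, 18.1960], [10.441700, -4.237342]].
Δ = (-0.1103, 1.0744), so (a, b)₂ = (0.8341, -0.5751).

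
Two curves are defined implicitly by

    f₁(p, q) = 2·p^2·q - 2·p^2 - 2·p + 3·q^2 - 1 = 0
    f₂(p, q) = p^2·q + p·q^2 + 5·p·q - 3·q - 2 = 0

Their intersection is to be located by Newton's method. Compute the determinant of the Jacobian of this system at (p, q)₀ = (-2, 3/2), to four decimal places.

J = [[4·p·q - 4·p - 2, 2·p^2 + 6·q], [2·p·q + q^2 + 5·q, p^2 + 2·p·q + 5·p - 3]].
At the point, J = [[-6.0000, 17.0000], [3.7500, -15.0000]].
det J = 26.2500.

26.2500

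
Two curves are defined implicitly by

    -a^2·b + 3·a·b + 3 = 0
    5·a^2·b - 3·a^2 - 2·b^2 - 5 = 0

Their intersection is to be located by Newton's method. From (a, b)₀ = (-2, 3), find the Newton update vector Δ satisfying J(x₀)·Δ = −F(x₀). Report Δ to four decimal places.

(0.1090, -2.4712)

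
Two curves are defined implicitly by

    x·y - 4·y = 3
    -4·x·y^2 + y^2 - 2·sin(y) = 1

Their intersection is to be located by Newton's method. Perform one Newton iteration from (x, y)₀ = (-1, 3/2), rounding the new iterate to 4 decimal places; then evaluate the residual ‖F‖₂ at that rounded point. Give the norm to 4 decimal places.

At (-1, 3/2): F = (-10.5000, 8.255010).
Jacobian J = [[y, x - 4], [-4·y^2, -8·x·y + 2·y - 2·cos(y)]].
At the point, J = [[1.5000, -5.0000], [-9.0000, 14.858526]] (det J = -22.712212).
Solving J·Δ = −F gives Δ = (-5.0519, -3.6156).
Then the next iterate is (x, y)₁ = (-6.0519, -2.1156).
Re-evaluating at (-6.0519, -2.1156): F = (18.265800, 113.533711), so ‖F‖₂ = 114.9937.

114.9937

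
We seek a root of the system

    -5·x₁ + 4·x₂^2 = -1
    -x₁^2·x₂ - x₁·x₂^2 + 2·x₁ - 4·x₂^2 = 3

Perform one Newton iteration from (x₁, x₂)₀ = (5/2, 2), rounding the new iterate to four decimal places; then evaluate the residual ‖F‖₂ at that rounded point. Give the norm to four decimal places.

12.0306

At (5/2, 2): F = (4.5000, -36.5000).
Jacobian J = [[-5, 8·x₂], [-2·x₁·x₂ - x₂^2 + 2, -x₁^2 - 2·x₁·x₂ - 8·x₂]].
At the point, J = [[-5.0000, 16.0000], [-12.0000, -32.2500]] (det J = 353.2500).
Solving J·Δ = −F gives Δ = (-1.2424, -0.6695).
Then the next iterate is (x₁, x₂)₁ = (1.2576, 1.3305).
Re-evaluating at (1.2576, 1.3305): F = (1.792921, -11.896225), so ‖F‖₂ = 12.0306.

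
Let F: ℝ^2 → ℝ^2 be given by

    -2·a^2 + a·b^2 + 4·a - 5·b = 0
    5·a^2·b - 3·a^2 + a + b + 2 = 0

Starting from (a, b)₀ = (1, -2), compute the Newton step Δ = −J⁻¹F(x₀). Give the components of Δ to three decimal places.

At (1, -2): F = (16.000, -12.000).
Jacobian J = [[-4·a + b^2 + 4, 2·a·b - 5], [10·a·b - 6·a + 1, 5·a^2 + 1]].
At the point, J = [[4.000, -9.000], [-25.000, 6.000]] (det J = -201.000).
Solving J·Δ = −F gives Δ = (-0.060, 1.751).

(-0.060, 1.751)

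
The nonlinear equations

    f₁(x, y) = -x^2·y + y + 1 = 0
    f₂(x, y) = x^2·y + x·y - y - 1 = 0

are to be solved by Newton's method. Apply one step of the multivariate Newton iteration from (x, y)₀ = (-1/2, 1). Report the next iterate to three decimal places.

(-0.900, -0.800)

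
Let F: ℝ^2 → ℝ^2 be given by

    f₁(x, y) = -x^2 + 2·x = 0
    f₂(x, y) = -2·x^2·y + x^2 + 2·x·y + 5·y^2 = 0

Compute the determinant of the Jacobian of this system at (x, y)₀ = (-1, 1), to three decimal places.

24.000

J = [[-2·x + 2, 0], [-4·x·y + 2·x + 2·y, -2·x^2 + 2·x + 10·y]].
At the point, J = [[4.000, 0.000], [4.000, 6.000]].
det J = 24.000.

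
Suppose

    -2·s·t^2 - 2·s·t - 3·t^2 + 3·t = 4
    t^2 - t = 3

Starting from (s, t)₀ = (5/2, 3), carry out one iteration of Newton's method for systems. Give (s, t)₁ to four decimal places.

At (5/2, 3): F = (-82.0000, 3.0000).
Jacobian J = [[-2·t^2 - 2·t, -4·s·t - 2·s - 6·t + 3], [0, 2·t - 1]].
At the point, J = [[-24.0000, -50.0000], [0.0000, 5.0000]] (det J = -120.0000).
Solving J·Δ = −F gives Δ = (-2.1667, -0.6000).
Then the next iterate is (s, t)₁ = (0.3333, 2.4000).

(0.3333, 2.4000)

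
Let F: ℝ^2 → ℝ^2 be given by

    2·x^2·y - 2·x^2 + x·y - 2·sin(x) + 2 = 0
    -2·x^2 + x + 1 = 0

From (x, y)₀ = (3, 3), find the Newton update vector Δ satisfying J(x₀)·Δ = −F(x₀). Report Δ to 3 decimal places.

(-1.273, -0.468)

At (3, 3): F = (46.71776, -14.000).
Jacobian J = [[4·x·y - 4·x + y - 2·cos(x), 2·x^2 + x], [-4·x + 1, 0]].
At the point, J = [[28.97998, 21.000], [-11.000, 0.000]] (det J = 231.000).
Solving J·Δ = −F gives Δ = (-1.273, -0.468).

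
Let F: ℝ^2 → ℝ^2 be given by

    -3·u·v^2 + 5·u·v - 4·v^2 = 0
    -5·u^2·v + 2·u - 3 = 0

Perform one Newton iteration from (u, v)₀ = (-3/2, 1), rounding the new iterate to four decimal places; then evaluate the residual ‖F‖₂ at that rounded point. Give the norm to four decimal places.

5.4959

At (-3/2, 1): F = (-7.0000, -17.2500).
Jacobian J = [[-3·v^2 + 5·v, -6·u·v + 5·u - 8·v], [-10·u·v + 2, -5·u^2]].
At the point, J = [[2.0000, -6.5000], [17.0000, -11.2500]] (det J = 88.0000).
Solving J·Δ = −F gives Δ = (0.3793, -0.9602).
Then the next iterate is (u, v)₁ = (-1.1207, 0.0398).
Re-evaluating at (-1.1207, 0.0398): F = (-0.224030, -5.491338), so ‖F‖₂ = 5.4959.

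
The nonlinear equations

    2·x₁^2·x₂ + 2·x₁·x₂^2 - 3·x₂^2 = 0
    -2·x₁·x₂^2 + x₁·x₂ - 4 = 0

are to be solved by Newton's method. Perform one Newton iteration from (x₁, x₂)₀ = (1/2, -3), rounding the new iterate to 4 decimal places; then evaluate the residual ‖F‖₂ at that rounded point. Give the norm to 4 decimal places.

6.9313

At (1/2, -3): F = (-19.5000, -14.5000).
Jacobian J = [[4·x₁·x₂ + 2·x₂^2, 2·x₁^2 + 4·x₁·x₂ - 6·x₂], [-2·x₂^2 + x₂, -4·x₁·x₂ + x₁]].
At the point, J = [[12.0000, 12.5000], [-21.0000, 6.5000]] (det J = 340.5000).
Solving J·Δ = −F gives Δ = (-0.1601, 1.7137).
Then the next iterate is (x₁, x₂)₁ = (0.3399, -1.2863).
Re-evaluating at (0.3399, -1.2863): F = (-4.136146, -5.561988), so ‖F‖₂ = 6.9313.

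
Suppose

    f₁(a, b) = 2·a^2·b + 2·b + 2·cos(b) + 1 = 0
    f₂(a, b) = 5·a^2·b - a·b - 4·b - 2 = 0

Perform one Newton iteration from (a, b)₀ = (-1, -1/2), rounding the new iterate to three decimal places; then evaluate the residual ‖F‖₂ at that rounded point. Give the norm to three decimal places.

At (-1, -1/2): F = (0.75517, -3.000).
Jacobian J = [[4·a·b, 2·a^2 - 2·sin(b) + 2], [10·a·b - b, 5·a^2 - a - 4]].
At the point, J = [[2.000, 4.95885], [5.500, 2.000]] (det J = -23.27368).
Solving J·Δ = −F gives Δ = (0.704, -0.436).
Then the next iterate is (a, b)₁ = (-0.296, -0.936).
Re-evaluating at (-0.296, -0.936): F = (0.15001, 1.05690), so ‖F‖₂ = 1.067.

1.067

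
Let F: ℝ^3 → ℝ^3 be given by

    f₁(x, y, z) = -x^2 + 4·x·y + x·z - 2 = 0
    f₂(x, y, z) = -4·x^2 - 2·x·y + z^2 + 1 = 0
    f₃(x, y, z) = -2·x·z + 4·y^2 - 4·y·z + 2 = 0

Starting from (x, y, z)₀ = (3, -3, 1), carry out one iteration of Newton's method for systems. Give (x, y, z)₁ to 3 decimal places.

(1.547, -1.356, 0.856)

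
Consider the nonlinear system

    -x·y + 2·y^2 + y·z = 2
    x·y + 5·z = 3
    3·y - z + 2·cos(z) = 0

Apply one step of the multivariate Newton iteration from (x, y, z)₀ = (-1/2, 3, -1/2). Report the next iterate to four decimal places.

At (-1/2, 3, -1/2): F = (16.0000, -7.0000, 11.255165).
Jacobian J = [[-y, -x + 4·y + z, y], [y, x, 5], [0, 3, -2·sin(z) - 1]].
At the point, J = [[-3.0000, 12.0000, 3.0000], [3.0000, -0.5000, 5.0000], [0.0000, 3.0000, -0.041149]] (det J = 73.419638).
Solving J·Δ = −F gives Δ = (-5.2583, -3.6943, 4.1856).
Then the next iterate is (x, y, z)₁ = (-5.7583, -0.6943, 3.6856).

(-5.7583, -0.6943, 3.6856)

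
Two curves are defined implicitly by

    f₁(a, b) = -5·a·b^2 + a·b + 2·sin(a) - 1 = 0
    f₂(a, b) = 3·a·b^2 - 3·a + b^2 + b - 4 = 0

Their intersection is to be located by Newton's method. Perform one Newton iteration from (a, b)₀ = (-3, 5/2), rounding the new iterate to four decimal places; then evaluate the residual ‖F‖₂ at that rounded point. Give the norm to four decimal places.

49.2376

At (-3, 5/2): F = (84.967760, -42.5000).
Jacobian J = [[-5·b^2 + b + 2·cos(a), -10·a·b + a], [3·b^2 - 3, 6·a·b + 2·b + 1]].
At the point, J = [[-30.729985, 72.0000], [15.7500, -39.0000]] (det J = 64.469415).
Solving J·Δ = −F gives Δ = (3.9359, 0.4997).
Then the next iterate is (a, b)₁ = (0.9359, 2.9997).
Re-evaluating at (0.9359, 2.9997): F = (-38.689392, 30.454446), so ‖F‖₂ = 49.2376.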